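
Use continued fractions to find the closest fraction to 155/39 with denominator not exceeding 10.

Expand x = 155/39 as a continued fraction with the Euclidean algorithm:
  155 = 3*39 + 38, so a_0 = 3.
  39 = 1*38 + 1, so a_1 = 1.
  38 = 38*1 + 0, so a_2 = 38.
so x = [3; 1, 38].
Convergents (p_i = a_i*p_{i-1} + p_{i-2}, q_i = a_i*q_{i-1} + q_{i-2} with p_{-2}=0, p_{-1}=1, q_{-2}=1, q_{-1}=0), until the denominator exceeds 10:
  i=0: a_0=3, p_0 = 3*1 + 0 = 3, q_0 = 3*0 + 1 = 1.
  i=1: a_1=1, p_1 = 1*3 + 1 = 4, q_1 = 1*1 + 0 = 1.
  i=2: a_2=38, p_2 = 38*4 + 3 = 155, q_2 = 38*1 + 1 = 39.
q_2 = 39 > 10, so the last convergent with denominator <= 10 is p_1/q_1 = 4/1.
The closest fraction with denominator <= 10 is either p_1/q_1 or the intermediate fraction (k*p_1 + p_0)/(k*q_1 + q_0) with the largest k >= 1 whose denominator stays <= 10; these approach x as k grows, and every other convergent or intermediate fraction in range is farther away.
Largest k: floor((10 - q_0)/q_1) = floor((10 - 1)/1) = 9.
That gives (9*4 + 3)/(9*1 + 1) = 39/10.
Compare the errors: |x - 4/1| = |155*1 - 4*39|/(39*1) = 1/39, and |x - 39/10| = |155*10 - 39*39|/(39*10) = 29/390.
Cross-multiplying, 1*390 = 390 < 1131 = 29*39, so 1/39 is smaller: the convergent 4/1 is closer to x than 39/10.

4/1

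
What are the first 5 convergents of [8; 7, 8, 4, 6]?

Using the convergent recurrence p_i = a_i*p_{i-1} + p_{i-2}, q_i = a_i*q_{i-1} + q_{i-2} with p_{-2}=0, p_{-1}=1, q_{-2}=1, q_{-1}=0:
  i=0: a_0=8, p_0 = 8*1 + 0 = 8, q_0 = 8*0 + 1 = 1.
  i=1: a_1=7, p_1 = 7*8 + 1 = 57, q_1 = 7*1 + 0 = 7.
  i=2: a_2=8, p_2 = 8*57 + 8 = 464, q_2 = 8*7 + 1 = 57.
  i=3: a_3=4, p_3 = 4*464 + 57 = 1913, q_3 = 4*57 + 7 = 235.
  i=4: a_4=6, p_4 = 6*1913 + 464 = 11942, q_4 = 6*235 + 57 = 1467.

8/1, 57/7, 464/57, 1913/235, 11942/1467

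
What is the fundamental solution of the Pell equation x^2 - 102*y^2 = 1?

First expand sqrt(102) as a continued fraction. With x_i = (sqrt(102) + m_i)/d_i and (m_0, d_0) = (0, 1): a_0 = floor(sqrt(102)) = 10, since 10^2 = 100 <= 102 < 121 = 11^2.
Iterate m_{i+1} = d_i*a_i - m_i, d_{i+1} = (102 - m_{i+1}^2)/d_i, a_{i+1} = floor((a_0 + m_{i+1})/d_{i+1}):
  m_1 = 1*10 - 0 = 10, d_1 = (102 - 10^2)/1 = 2/1 = 2, a_1 = floor((10 + 10)/2) = 10.
  m_2 = 2*10 - 10 = 10, d_2 = (102 - 10^2)/2 = 2/2 = 1, a_2 = floor((10 + 10)/1) = 20.
  m_3 = 1*20 - 10 = 10, d_3 = (102 - 10^2)/1 = 2/1 = 2: (m_3, d_3) = (m_1, d_1) = (10, 2), so from here the quotients repeat a_1, a_2; the period length is 2.
So sqrt(102) = [10; (10, 20)] with period length k = 2.
k is even, so the fundamental solution of x^2 - 102y^2 = 1 is (p_{k-1}, q_{k-1}) = (p_1, q_1); compute convergents through index 1.
Convergents (p_i = a_i*p_{i-1} + p_{i-2}, q_i = a_i*q_{i-1} + q_{i-2} with p_{-2}=0, p_{-1}=1, q_{-2}=1, q_{-1}=0):
  i=0: a_0=10, p_0 = 10*1 + 0 = 10, q_0 = 10*0 + 1 = 1.
  i=1: a_1=10, p_1 = 10*10 + 1 = 101, q_1 = 10*1 + 0 = 10.
Check: 101^2 - 102*10^2 = 10201 - 10200 = 1, so (x, y) = (101, 10) solves the equation, and by the theorem it is the least positive solution.

(x, y) = (101, 10)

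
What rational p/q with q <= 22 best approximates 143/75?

40/21

Expand x = 143/75 as a continued fraction with the Euclidean algorithm:
  143 = 1*75 + 68, so a_0 = 1.
  75 = 1*68 + 7, so a_1 = 1.
  68 = 9*7 + 5, so a_2 = 9.
  7 = 1*5 + 2, so a_3 = 1.
  5 = 2*2 + 1, so a_4 = 2.
  2 = 2*1 + 0, so a_5 = 2.
so x = [1; 1, 9, 1, 2, 2].
Convergents (p_i = a_i*p_{i-1} + p_{i-2}, q_i = a_i*q_{i-1} + q_{i-2} with p_{-2}=0, p_{-1}=1, q_{-2}=1, q_{-1}=0), until the denominator exceeds 22:
  i=0: a_0=1, p_0 = 1*1 + 0 = 1, q_0 = 1*0 + 1 = 1.
  i=1: a_1=1, p_1 = 1*1 + 1 = 2, q_1 = 1*1 + 0 = 1.
  i=2: a_2=9, p_2 = 9*2 + 1 = 19, q_2 = 9*1 + 1 = 10.
  i=3: a_3=1, p_3 = 1*19 + 2 = 21, q_3 = 1*10 + 1 = 11.
  i=4: a_4=2, p_4 = 2*21 + 19 = 61, q_4 = 2*11 + 10 = 32.
q_4 = 32 > 22, so the last convergent with denominator <= 22 is p_3/q_3 = 21/11.
The closest fraction with denominator <= 22 is either p_3/q_3 or the intermediate fraction (k*p_3 + p_2)/(k*q_3 + q_2) with the largest k >= 1 whose denominator stays <= 22; these approach x as k grows, and every other convergent or intermediate fraction in range is farther away.
Largest k: floor((22 - q_2)/q_3) = floor((22 - 10)/11) = 1.
That gives (1*21 + 19)/(1*11 + 10) = 40/21.
Compare the errors: |x - 21/11| = |143*11 - 21*75|/(75*11) = 2/825, and |x - 40/21| = |143*21 - 40*75|/(75*21) = 3/1575.
Cross-multiplying, 3*825 = 2475 < 3150 = 2*1575, so 3/1575 is smaller: the intermediate fraction 40/21 is closer to x than 21/11.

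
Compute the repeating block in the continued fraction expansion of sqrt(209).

[14; (2, 5, 3, 2, 3, 5, 2, 28)]

Write x_i = (sqrt(209) + m_i)/d_i with (m_0, d_0) = (0, 1). a_0 = floor(sqrt(209)) = 14, since 14^2 = 196 <= 209 < 225 = 15^2.
Iterate m_{i+1} = d_i*a_i - m_i, d_{i+1} = (209 - m_{i+1}^2)/d_i, a_{i+1} = floor((a_0 + m_{i+1})/d_{i+1}):
  m_1 = 1*14 - 0 = 14, d_1 = (209 - 14^2)/1 = 13/1 = 13, a_1 = floor((14 + 14)/13) = 2.
  m_2 = 13*2 - 14 = 12, d_2 = (209 - 12^2)/13 = 65/13 = 5, a_2 = floor((14 + 12)/5) = 5.
  m_3 = 5*5 - 12 = 13, d_3 = (209 - 13^2)/5 = 40/5 = 8, a_3 = floor((14 + 13)/8) = 3.
  m_4 = 8*3 - 13 = 11, d_4 = (209 - 11^2)/8 = 88/8 = 11, a_4 = floor((14 + 11)/11) = 2.
  m_5 = 11*2 - 11 = 11, d_5 = (209 - 11^2)/11 = 88/11 = 8, a_5 = floor((14 + 11)/8) = 3.
  m_6 = 8*3 - 11 = 13, d_6 = (209 - 13^2)/8 = 40/8 = 5, a_6 = floor((14 + 13)/5) = 5.
  m_7 = 5*5 - 13 = 12, d_7 = (209 - 12^2)/5 = 65/5 = 13, a_7 = floor((14 + 12)/13) = 2.
  m_8 = 13*2 - 12 = 14, d_8 = (209 - 14^2)/13 = 13/13 = 1, a_8 = floor((14 + 14)/1) = 28.
  m_9 = 1*28 - 14 = 14, d_9 = (209 - 14^2)/1 = 13/1 = 13: (m_9, d_9) = (m_1, d_1) = (14, 13), so from here the quotients repeat a_1, ..., a_8; the period length is 8.
Hence the expansion of sqrt(209) is a_0 = 14 followed by the repeating block 2, 5, 3, 2, 3, 5, 2, 28 (period 8).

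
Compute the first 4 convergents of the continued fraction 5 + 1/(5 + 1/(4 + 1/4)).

Using the convergent recurrence p_i = a_i*p_{i-1} + p_{i-2}, q_i = a_i*q_{i-1} + q_{i-2} with p_{-2}=0, p_{-1}=1, q_{-2}=1, q_{-1}=0:
  i=0: a_0=5, p_0 = 5*1 + 0 = 5, q_0 = 5*0 + 1 = 1.
  i=1: a_1=5, p_1 = 5*5 + 1 = 26, q_1 = 5*1 + 0 = 5.
  i=2: a_2=4, p_2 = 4*26 + 5 = 109, q_2 = 4*5 + 1 = 21.
  i=3: a_3=4, p_3 = 4*109 + 26 = 462, q_3 = 4*21 + 5 = 89.

5/1, 26/5, 109/21, 462/89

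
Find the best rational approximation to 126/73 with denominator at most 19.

Expand x = 126/73 as a continued fraction with the Euclidean algorithm:
  126 = 1*73 + 53, so a_0 = 1.
  73 = 1*53 + 20, so a_1 = 1.
  53 = 2*20 + 13, so a_2 = 2.
  20 = 1*13 + 7, so a_3 = 1.
  13 = 1*7 + 6, so a_4 = 1.
  7 = 1*6 + 1, so a_5 = 1.
  6 = 6*1 + 0, so a_6 = 6.
so x = [1; 1, 2, 1, 1, 1, 6].
Convergents (p_i = a_i*p_{i-1} + p_{i-2}, q_i = a_i*q_{i-1} + q_{i-2} with p_{-2}=0, p_{-1}=1, q_{-2}=1, q_{-1}=0), until the denominator exceeds 19:
  i=0: a_0=1, p_0 = 1*1 + 0 = 1, q_0 = 1*0 + 1 = 1.
  i=1: a_1=1, p_1 = 1*1 + 1 = 2, q_1 = 1*1 + 0 = 1.
  i=2: a_2=2, p_2 = 2*2 + 1 = 5, q_2 = 2*1 + 1 = 3.
  i=3: a_3=1, p_3 = 1*5 + 2 = 7, q_3 = 1*3 + 1 = 4.
  i=4: a_4=1, p_4 = 1*7 + 5 = 12, q_4 = 1*4 + 3 = 7.
  i=5: a_5=1, p_5 = 1*12 + 7 = 19, q_5 = 1*7 + 4 = 11.
  i=6: a_6=6, p_6 = 6*19 + 12 = 126, q_6 = 6*11 + 7 = 73.
q_6 = 73 > 19, so the last convergent with denominator <= 19 is p_5/q_5 = 19/11.
The closest fraction with denominator <= 19 is either p_5/q_5 or the intermediate fraction (k*p_5 + p_4)/(k*q_5 + q_4) with the largest k >= 1 whose denominator stays <= 19; these approach x as k grows, and every other convergent or intermediate fraction in range is farther away.
Largest k: floor((19 - q_4)/q_5) = floor((19 - 7)/11) = 1.
That gives (1*19 + 12)/(1*11 + 7) = 31/18.
Compare the errors: |x - 19/11| = |126*11 - 19*73|/(73*11) = 1/803, and |x - 31/18| = |126*18 - 31*73|/(73*18) = 5/1314.
Cross-multiplying, 1*1314 = 1314 < 4015 = 5*803, so 1/803 is smaller: the convergent 19/11 is closer to x than 31/18.

19/11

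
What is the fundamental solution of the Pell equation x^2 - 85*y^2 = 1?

First expand sqrt(85) as a continued fraction. With x_i = (sqrt(85) + m_i)/d_i and (m_0, d_0) = (0, 1): a_0 = floor(sqrt(85)) = 9, since 9^2 = 81 <= 85 < 100 = 10^2.
Iterate m_{i+1} = d_i*a_i - m_i, d_{i+1} = (85 - m_{i+1}^2)/d_i, a_{i+1} = floor((a_0 + m_{i+1})/d_{i+1}):
  m_1 = 1*9 - 0 = 9, d_1 = (85 - 9^2)/1 = 4/1 = 4, a_1 = floor((9 + 9)/4) = 4.
  m_2 = 4*4 - 9 = 7, d_2 = (85 - 7^2)/4 = 36/4 = 9, a_2 = floor((9 + 7)/9) = 1.
  m_3 = 9*1 - 7 = 2, d_3 = (85 - 2^2)/9 = 81/9 = 9, a_3 = floor((9 + 2)/9) = 1.
  m_4 = 9*1 - 2 = 7, d_4 = (85 - 7^2)/9 = 36/9 = 4, a_4 = floor((9 + 7)/4) = 4.
  m_5 = 4*4 - 7 = 9, d_5 = (85 - 9^2)/4 = 4/4 = 1, a_5 = floor((9 + 9)/1) = 18.
  m_6 = 1*18 - 9 = 9, d_6 = (85 - 9^2)/1 = 4/1 = 4: (m_6, d_6) = (m_1, d_1) = (9, 4), so from here the quotients repeat a_1, ..., a_5; the period length is 5.
So sqrt(85) = [9; (4, 1, 1, 4, 18)] with period length k = 5.
k is odd, so (p_{k-1}, q_{k-1}) only solves x^2 - 85y^2 = -1 and the fundamental solution of x^2 - 85y^2 = 1 is (p_{2k-1}, q_{2k-1}) = (p_9, q_9); compute convergents through index 9, running through the period twice.
Convergents (p_i = a_i*p_{i-1} + p_{i-2}, q_i = a_i*q_{i-1} + q_{i-2} with p_{-2}=0, p_{-1}=1, q_{-2}=1, q_{-1}=0):
  i=0: a_0=9, p_0 = 9*1 + 0 = 9, q_0 = 9*0 + 1 = 1.
  i=1: a_1=4, p_1 = 4*9 + 1 = 37, q_1 = 4*1 + 0 = 4.
  i=2: a_2=1, p_2 = 1*37 + 9 = 46, q_2 = 1*4 + 1 = 5.
  i=3: a_3=1, p_3 = 1*46 + 37 = 83, q_3 = 1*5 + 4 = 9.
  i=4: a_4=4, p_4 = 4*83 + 46 = 378, q_4 = 4*9 + 5 = 41.
  i=5: a_5=18, p_5 = 18*378 + 83 = 6887, q_5 = 18*41 + 9 = 747.
  i=6: a_6=4, p_6 = 4*6887 + 378 = 27926, q_6 = 4*747 + 41 = 3029.
  i=7: a_7=1, p_7 = 1*27926 + 6887 = 34813, q_7 = 1*3029 + 747 = 3776.
  i=8: a_8=1, p_8 = 1*34813 + 27926 = 62739, q_8 = 1*3776 + 3029 = 6805.
  i=9: a_9=4, p_9 = 4*62739 + 34813 = 285769, q_9 = 4*6805 + 3776 = 30996.
Indeed p_4^2 - 85*q_4^2 = 142884 - 142885 = -1, not +1.
Check: 285769^2 - 85*30996^2 = 81663921361 - 81663921360 = 1, so (x, y) = (285769, 30996) solves the equation, and by the theorem it is the least positive solution.

(x, y) = (285769, 30996)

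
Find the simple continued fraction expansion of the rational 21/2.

Run the Euclidean algorithm on 21 and 2; the successive quotients are the partial quotients a_0, a_1, ... (each step inverts the fractional part left over by the previous one):
  21 = 10*2 + 1, so a_0 = 10.
  2 = 2*1 + 0, so a_1 = 2.
The remainder reaches 0 after 2 divisions, so the expansion has 2 partial quotients, read off in order.

[10; 2]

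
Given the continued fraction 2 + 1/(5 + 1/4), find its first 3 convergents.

Using the convergent recurrence p_i = a_i*p_{i-1} + p_{i-2}, q_i = a_i*q_{i-1} + q_{i-2} with p_{-2}=0, p_{-1}=1, q_{-2}=1, q_{-1}=0:
  i=0: a_0=2, p_0 = 2*1 + 0 = 2, q_0 = 2*0 + 1 = 1.
  i=1: a_1=5, p_1 = 5*2 + 1 = 11, q_1 = 5*1 + 0 = 5.
  i=2: a_2=4, p_2 = 4*11 + 2 = 46, q_2 = 4*5 + 1 = 21.

2/1, 11/5, 46/21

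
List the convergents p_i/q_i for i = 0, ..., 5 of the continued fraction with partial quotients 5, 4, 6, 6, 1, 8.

5/1, 21/4, 131/25, 807/154, 938/179, 8311/1586

Using the convergent recurrence p_i = a_i*p_{i-1} + p_{i-2}, q_i = a_i*q_{i-1} + q_{i-2} with p_{-2}=0, p_{-1}=1, q_{-2}=1, q_{-1}=0:
  i=0: a_0=5, p_0 = 5*1 + 0 = 5, q_0 = 5*0 + 1 = 1.
  i=1: a_1=4, p_1 = 4*5 + 1 = 21, q_1 = 4*1 + 0 = 4.
  i=2: a_2=6, p_2 = 6*21 + 5 = 131, q_2 = 6*4 + 1 = 25.
  i=3: a_3=6, p_3 = 6*131 + 21 = 807, q_3 = 6*25 + 4 = 154.
  i=4: a_4=1, p_4 = 1*807 + 131 = 938, q_4 = 1*154 + 25 = 179.
  i=5: a_5=8, p_5 = 8*938 + 807 = 8311, q_5 = 8*179 + 154 = 1586.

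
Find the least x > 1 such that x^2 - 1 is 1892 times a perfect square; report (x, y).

(x, y) = (87, 2)

First expand sqrt(1892) as a continued fraction. With x_i = (sqrt(1892) + m_i)/d_i and (m_0, d_0) = (0, 1): a_0 = floor(sqrt(1892)) = 43, since 43^2 = 1849 <= 1892 < 1936 = 44^2.
Iterate m_{i+1} = d_i*a_i - m_i, d_{i+1} = (1892 - m_{i+1}^2)/d_i, a_{i+1} = floor((a_0 + m_{i+1})/d_{i+1}):
  m_1 = 1*43 - 0 = 43, d_1 = (1892 - 43^2)/1 = 43/1 = 43, a_1 = floor((43 + 43)/43) = 2.
  m_2 = 43*2 - 43 = 43, d_2 = (1892 - 43^2)/43 = 43/43 = 1, a_2 = floor((43 + 43)/1) = 86.
  m_3 = 1*86 - 43 = 43, d_3 = (1892 - 43^2)/1 = 43/1 = 43: (m_3, d_3) = (m_1, d_1) = (43, 43), so from here the quotients repeat a_1, a_2; the period length is 2.
So sqrt(1892) = [43; (2, 86)] with period length k = 2.
k is even, so the fundamental solution of x^2 - 1892y^2 = 1 is (p_{k-1}, q_{k-1}) = (p_1, q_1); compute convergents through index 1.
Convergents (p_i = a_i*p_{i-1} + p_{i-2}, q_i = a_i*q_{i-1} + q_{i-2} with p_{-2}=0, p_{-1}=1, q_{-2}=1, q_{-1}=0):
  i=0: a_0=43, p_0 = 43*1 + 0 = 43, q_0 = 43*0 + 1 = 1.
  i=1: a_1=2, p_1 = 2*43 + 1 = 87, q_1 = 2*1 + 0 = 2.
Check: 87^2 - 1892*2^2 = 7569 - 7568 = 1, so (x, y) = (87, 2) solves the equation, and by the theorem it is the least positive solution.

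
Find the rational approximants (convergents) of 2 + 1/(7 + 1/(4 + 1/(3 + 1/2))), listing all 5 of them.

Using the convergent recurrence p_i = a_i*p_{i-1} + p_{i-2}, q_i = a_i*q_{i-1} + q_{i-2} with p_{-2}=0, p_{-1}=1, q_{-2}=1, q_{-1}=0:
  i=0: a_0=2, p_0 = 2*1 + 0 = 2, q_0 = 2*0 + 1 = 1.
  i=1: a_1=7, p_1 = 7*2 + 1 = 15, q_1 = 7*1 + 0 = 7.
  i=2: a_2=4, p_2 = 4*15 + 2 = 62, q_2 = 4*7 + 1 = 29.
  i=3: a_3=3, p_3 = 3*62 + 15 = 201, q_3 = 3*29 + 7 = 94.
  i=4: a_4=2, p_4 = 2*201 + 62 = 464, q_4 = 2*94 + 29 = 217.

2/1, 15/7, 62/29, 201/94, 464/217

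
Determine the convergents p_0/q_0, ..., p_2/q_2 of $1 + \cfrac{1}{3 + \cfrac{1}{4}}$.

Using the convergent recurrence p_i = a_i*p_{i-1} + p_{i-2}, q_i = a_i*q_{i-1} + q_{i-2} with p_{-2}=0, p_{-1}=1, q_{-2}=1, q_{-1}=0:
  i=0: a_0=1, p_0 = 1*1 + 0 = 1, q_0 = 1*0 + 1 = 1.
  i=1: a_1=3, p_1 = 3*1 + 1 = 4, q_1 = 3*1 + 0 = 3.
  i=2: a_2=4, p_2 = 4*4 + 1 = 17, q_2 = 4*3 + 1 = 13.

1/1, 4/3, 17/13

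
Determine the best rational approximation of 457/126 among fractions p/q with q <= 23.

29/8

Expand x = 457/126 as a continued fraction with the Euclidean algorithm:
  457 = 3*126 + 79, so a_0 = 3.
  126 = 1*79 + 47, so a_1 = 1.
  79 = 1*47 + 32, so a_2 = 1.
  47 = 1*32 + 15, so a_3 = 1.
  32 = 2*15 + 2, so a_4 = 2.
  15 = 7*2 + 1, so a_5 = 7.
  2 = 2*1 + 0, so a_6 = 2.
so x = [3; 1, 1, 1, 2, 7, 2].
Convergents (p_i = a_i*p_{i-1} + p_{i-2}, q_i = a_i*q_{i-1} + q_{i-2} with p_{-2}=0, p_{-1}=1, q_{-2}=1, q_{-1}=0), until the denominator exceeds 23:
  i=0: a_0=3, p_0 = 3*1 + 0 = 3, q_0 = 3*0 + 1 = 1.
  i=1: a_1=1, p_1 = 1*3 + 1 = 4, q_1 = 1*1 + 0 = 1.
  i=2: a_2=1, p_2 = 1*4 + 3 = 7, q_2 = 1*1 + 1 = 2.
  i=3: a_3=1, p_3 = 1*7 + 4 = 11, q_3 = 1*2 + 1 = 3.
  i=4: a_4=2, p_4 = 2*11 + 7 = 29, q_4 = 2*3 + 2 = 8.
  i=5: a_5=7, p_5 = 7*29 + 11 = 214, q_5 = 7*8 + 3 = 59.
q_5 = 59 > 23, so the last convergent with denominator <= 23 is p_4/q_4 = 29/8.
The closest fraction with denominator <= 23 is either p_4/q_4 or the intermediate fraction (k*p_4 + p_3)/(k*q_4 + q_3) with the largest k >= 1 whose denominator stays <= 23; these approach x as k grows, and every other convergent or intermediate fraction in range is farther away.
Largest k: floor((23 - q_3)/q_4) = floor((23 - 3)/8) = 2.
That gives (2*29 + 11)/(2*8 + 3) = 69/19.
Compare the errors: |x - 29/8| = |457*8 - 29*126|/(126*8) = 2/1008, and |x - 69/19| = |457*19 - 69*126|/(126*19) = 11/2394.
Cross-multiplying, 2*2394 = 4788 < 11088 = 11*1008, so 2/1008 is smaller: the convergent 29/8 is closer to x than 69/19.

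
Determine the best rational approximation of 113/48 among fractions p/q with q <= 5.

Expand x = 113/48 as a continued fraction with the Euclidean algorithm:
  113 = 2*48 + 17, so a_0 = 2.
  48 = 2*17 + 14, so a_1 = 2.
  17 = 1*14 + 3, so a_2 = 1.
  14 = 4*3 + 2, so a_3 = 4.
  3 = 1*2 + 1, so a_4 = 1.
  2 = 2*1 + 0, so a_5 = 2.
so x = [2; 2, 1, 4, 1, 2].
Convergents (p_i = a_i*p_{i-1} + p_{i-2}, q_i = a_i*q_{i-1} + q_{i-2} with p_{-2}=0, p_{-1}=1, q_{-2}=1, q_{-1}=0), until the denominator exceeds 5:
  i=0: a_0=2, p_0 = 2*1 + 0 = 2, q_0 = 2*0 + 1 = 1.
  i=1: a_1=2, p_1 = 2*2 + 1 = 5, q_1 = 2*1 + 0 = 2.
  i=2: a_2=1, p_2 = 1*5 + 2 = 7, q_2 = 1*2 + 1 = 3.
  i=3: a_3=4, p_3 = 4*7 + 5 = 33, q_3 = 4*3 + 2 = 14.
q_3 = 14 > 5, so the last convergent with denominator <= 5 is p_2/q_2 = 7/3.
The closest fraction with denominator <= 5 is either p_2/q_2 or the intermediate fraction (k*p_2 + p_1)/(k*q_2 + q_1) with the largest k >= 1 whose denominator stays <= 5; these approach x as k grows, and every other convergent or intermediate fraction in range is farther away.
Largest k: floor((5 - q_1)/q_2) = floor((5 - 2)/3) = 1.
That gives (1*7 + 5)/(1*3 + 2) = 12/5.
Compare the errors: |x - 7/3| = |113*3 - 7*48|/(48*3) = 3/144, and |x - 12/5| = |113*5 - 12*48|/(48*5) = 11/240.
Cross-multiplying, 3*240 = 720 < 1584 = 11*144, so 3/144 is smaller: the convergent 7/3 is closer to x than 12/5.

7/3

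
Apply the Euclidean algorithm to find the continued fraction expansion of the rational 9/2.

Run the Euclidean algorithm on 9 and 2; the successive quotients are the partial quotients a_0, a_1, ... (each step inverts the fractional part left over by the previous one):
  9 = 4*2 + 1, so a_0 = 4.
  2 = 2*1 + 0, so a_1 = 2.
The remainder reaches 0 after 2 divisions, so the expansion has 2 partial quotients, read off in order.

[4; 2]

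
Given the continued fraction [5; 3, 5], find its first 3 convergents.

5/1, 16/3, 85/16

Using the convergent recurrence p_i = a_i*p_{i-1} + p_{i-2}, q_i = a_i*q_{i-1} + q_{i-2} with p_{-2}=0, p_{-1}=1, q_{-2}=1, q_{-1}=0:
  i=0: a_0=5, p_0 = 5*1 + 0 = 5, q_0 = 5*0 + 1 = 1.
  i=1: a_1=3, p_1 = 3*5 + 1 = 16, q_1 = 3*1 + 0 = 3.
  i=2: a_2=5, p_2 = 5*16 + 5 = 85, q_2 = 5*3 + 1 = 16.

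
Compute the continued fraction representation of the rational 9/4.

Run the Euclidean algorithm on 9 and 4; the successive quotients are the partial quotients a_0, a_1, ... (each step inverts the fractional part left over by the previous one):
  9 = 2*4 + 1, so a_0 = 2.
  4 = 4*1 + 0, so a_1 = 4.
The remainder reaches 0 after 2 divisions, so the expansion has 2 partial quotients, read off in order.

[2; 4]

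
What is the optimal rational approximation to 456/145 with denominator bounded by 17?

Expand x = 456/145 as a continued fraction with the Euclidean algorithm:
  456 = 3*145 + 21, so a_0 = 3.
  145 = 6*21 + 19, so a_1 = 6.
  21 = 1*19 + 2, so a_2 = 1.
  19 = 9*2 + 1, so a_3 = 9.
  2 = 2*1 + 0, so a_4 = 2.
so x = [3; 6, 1, 9, 2].
Convergents (p_i = a_i*p_{i-1} + p_{i-2}, q_i = a_i*q_{i-1} + q_{i-2} with p_{-2}=0, p_{-1}=1, q_{-2}=1, q_{-1}=0), until the denominator exceeds 17:
  i=0: a_0=3, p_0 = 3*1 + 0 = 3, q_0 = 3*0 + 1 = 1.
  i=1: a_1=6, p_1 = 6*3 + 1 = 19, q_1 = 6*1 + 0 = 6.
  i=2: a_2=1, p_2 = 1*19 + 3 = 22, q_2 = 1*6 + 1 = 7.
  i=3: a_3=9, p_3 = 9*22 + 19 = 217, q_3 = 9*7 + 6 = 69.
q_3 = 69 > 17, so the last convergent with denominator <= 17 is p_2/q_2 = 22/7.
The closest fraction with denominator <= 17 is either p_2/q_2 or the intermediate fraction (k*p_2 + p_1)/(k*q_2 + q_1) with the largest k >= 1 whose denominator stays <= 17; these approach x as k grows, and every other convergent or intermediate fraction in range is farther away.
Largest k: floor((17 - q_1)/q_2) = floor((17 - 6)/7) = 1.
That gives (1*22 + 19)/(1*7 + 6) = 41/13.
Compare the errors: |x - 22/7| = |456*7 - 22*145|/(145*7) = 2/1015, and |x - 41/13| = |456*13 - 41*145|/(145*13) = 17/1885.
Cross-multiplying, 2*1885 = 3770 < 17255 = 17*1015, so 2/1015 is smaller: the convergent 22/7 is closer to x than 41/13.

22/7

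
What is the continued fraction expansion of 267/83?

Run the Euclidean algorithm on 267 and 83; the successive quotients are the partial quotients a_0, a_1, ... (each step inverts the fractional part left over by the previous one):
  267 = 3*83 + 18, so a_0 = 3.
  83 = 4*18 + 11, so a_1 = 4.
  18 = 1*11 + 7, so a_2 = 1.
  11 = 1*7 + 4, so a_3 = 1.
  7 = 1*4 + 3, so a_4 = 1.
  4 = 1*3 + 1, so a_5 = 1.
  3 = 3*1 + 0, so a_6 = 3.
The remainder reaches 0 after 7 divisions, so the expansion has 7 partial quotients, read off in order.

[3; 4, 1, 1, 1, 1, 3]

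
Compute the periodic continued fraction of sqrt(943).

Write x_i = (sqrt(943) + m_i)/d_i with (m_0, d_0) = (0, 1). a_0 = floor(sqrt(943)) = 30, since 30^2 = 900 <= 943 < 961 = 31^2.
Iterate m_{i+1} = d_i*a_i - m_i, d_{i+1} = (943 - m_{i+1}^2)/d_i, a_{i+1} = floor((a_0 + m_{i+1})/d_{i+1}):
  m_1 = 1*30 - 0 = 30, d_1 = (943 - 30^2)/1 = 43/1 = 43, a_1 = floor((30 + 30)/43) = 1.
  m_2 = 43*1 - 30 = 13, d_2 = (943 - 13^2)/43 = 774/43 = 18, a_2 = floor((30 + 13)/18) = 2.
  m_3 = 18*2 - 13 = 23, d_3 = (943 - 23^2)/18 = 414/18 = 23, a_3 = floor((30 + 23)/23) = 2.
  m_4 = 23*2 - 23 = 23, d_4 = (943 - 23^2)/23 = 414/23 = 18, a_4 = floor((30 + 23)/18) = 2.
  m_5 = 18*2 - 23 = 13, d_5 = (943 - 13^2)/18 = 774/18 = 43, a_5 = floor((30 + 13)/43) = 1.
  m_6 = 43*1 - 13 = 30, d_6 = (943 - 30^2)/43 = 43/43 = 1, a_6 = floor((30 + 30)/1) = 60.
  m_7 = 1*60 - 30 = 30, d_7 = (943 - 30^2)/1 = 43/1 = 43: (m_7, d_7) = (m_1, d_1) = (30, 43), so from here the quotients repeat a_1, ..., a_6; the period length is 6.
Hence the expansion of sqrt(943) is a_0 = 30 followed by the repeating block 1, 2, 2, 2, 1, 60 (period 6).

[30; (1, 2, 2, 2, 1, 60)]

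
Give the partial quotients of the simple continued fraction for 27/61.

[0; 2, 3, 1, 6]

Run the Euclidean algorithm on 27 and 61; the successive quotients are the partial quotients a_0, a_1, ... (each step inverts the fractional part left over by the previous one):
  27 = 0*61 + 27, so a_0 = 0.
  61 = 2*27 + 7, so a_1 = 2.
  27 = 3*7 + 6, so a_2 = 3.
  7 = 1*6 + 1, so a_3 = 1.
  6 = 6*1 + 0, so a_4 = 6.
The remainder reaches 0 after 5 divisions, so the expansion has 5 partial quotients, read off in order.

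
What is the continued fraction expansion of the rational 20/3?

[6; 1, 2]

Run the Euclidean algorithm on 20 and 3; the successive quotients are the partial quotients a_0, a_1, ... (each step inverts the fractional part left over by the previous one):
  20 = 6*3 + 2, so a_0 = 6.
  3 = 1*2 + 1, so a_1 = 1.
  2 = 2*1 + 0, so a_2 = 2.
The remainder reaches 0 after 3 divisions, so the expansion has 3 partial quotients, read off in order.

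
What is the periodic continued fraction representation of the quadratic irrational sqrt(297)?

Write x_i = (sqrt(297) + m_i)/d_i with (m_0, d_0) = (0, 1). a_0 = floor(sqrt(297)) = 17, since 17^2 = 289 <= 297 < 324 = 18^2.
Iterate m_{i+1} = d_i*a_i - m_i, d_{i+1} = (297 - m_{i+1}^2)/d_i, a_{i+1} = floor((a_0 + m_{i+1})/d_{i+1}):
  m_1 = 1*17 - 0 = 17, d_1 = (297 - 17^2)/1 = 8/1 = 8, a_1 = floor((17 + 17)/8) = 4.
  m_2 = 8*4 - 17 = 15, d_2 = (297 - 15^2)/8 = 72/8 = 9, a_2 = floor((17 + 15)/9) = 3.
  m_3 = 9*3 - 15 = 12, d_3 = (297 - 12^2)/9 = 153/9 = 17, a_3 = floor((17 + 12)/17) = 1.
  m_4 = 17*1 - 12 = 5, d_4 = (297 - 5^2)/17 = 272/17 = 16, a_4 = floor((17 + 5)/16) = 1.
  m_5 = 16*1 - 5 = 11, d_5 = (297 - 11^2)/16 = 176/16 = 11, a_5 = floor((17 + 11)/11) = 2.
  m_6 = 11*2 - 11 = 11, d_6 = (297 - 11^2)/11 = 176/11 = 16, a_6 = floor((17 + 11)/16) = 1.
  m_7 = 16*1 - 11 = 5, d_7 = (297 - 5^2)/16 = 272/16 = 17, a_7 = floor((17 + 5)/17) = 1.
  m_8 = 17*1 - 5 = 12, d_8 = (297 - 12^2)/17 = 153/17 = 9, a_8 = floor((17 + 12)/9) = 3.
  m_9 = 9*3 - 12 = 15, d_9 = (297 - 15^2)/9 = 72/9 = 8, a_9 = floor((17 + 15)/8) = 4.
  m_10 = 8*4 - 15 = 17, d_10 = (297 - 17^2)/8 = 8/8 = 1, a_10 = floor((17 + 17)/1) = 34.
  m_11 = 1*34 - 17 = 17, d_11 = (297 - 17^2)/1 = 8/1 = 8: (m_11, d_11) = (m_1, d_1) = (17, 8), so from here the quotients repeat a_1, ..., a_10; the period length is 10.
Hence the expansion of sqrt(297) is a_0 = 17 followed by the repeating block 4, 3, 1, 1, 2, 1, 1, 3, 4, 34 (period 10).

[17; (4, 3, 1, 1, 2, 1, 1, 3, 4, 34)]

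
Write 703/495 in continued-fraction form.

[1; 2, 2, 1, 1, 1, 2, 1, 1, 1, 2]

Run the Euclidean algorithm on 703 and 495; the successive quotients are the partial quotients a_0, a_1, ... (each step inverts the fractional part left over by the previous one):
  703 = 1*495 + 208, so a_0 = 1.
  495 = 2*208 + 79, so a_1 = 2.
  208 = 2*79 + 50, so a_2 = 2.
  79 = 1*50 + 29, so a_3 = 1.
  50 = 1*29 + 21, so a_4 = 1.
  29 = 1*21 + 8, so a_5 = 1.
  21 = 2*8 + 5, so a_6 = 2.
  8 = 1*5 + 3, so a_7 = 1.
  5 = 1*3 + 2, so a_8 = 1.
  3 = 1*2 + 1, so a_9 = 1.
  2 = 2*1 + 0, so a_10 = 2.
The remainder reaches 0 after 11 divisions, so the expansion has 11 partial quotients, read off in order.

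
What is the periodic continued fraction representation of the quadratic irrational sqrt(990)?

[31; (2, 6, 2, 62)]

Write x_i = (sqrt(990) + m_i)/d_i with (m_0, d_0) = (0, 1). a_0 = floor(sqrt(990)) = 31, since 31^2 = 961 <= 990 < 1024 = 32^2.
Iterate m_{i+1} = d_i*a_i - m_i, d_{i+1} = (990 - m_{i+1}^2)/d_i, a_{i+1} = floor((a_0 + m_{i+1})/d_{i+1}):
  m_1 = 1*31 - 0 = 31, d_1 = (990 - 31^2)/1 = 29/1 = 29, a_1 = floor((31 + 31)/29) = 2.
  m_2 = 29*2 - 31 = 27, d_2 = (990 - 27^2)/29 = 261/29 = 9, a_2 = floor((31 + 27)/9) = 6.
  m_3 = 9*6 - 27 = 27, d_3 = (990 - 27^2)/9 = 261/9 = 29, a_3 = floor((31 + 27)/29) = 2.
  m_4 = 29*2 - 27 = 31, d_4 = (990 - 31^2)/29 = 29/29 = 1, a_4 = floor((31 + 31)/1) = 62.
  m_5 = 1*62 - 31 = 31, d_5 = (990 - 31^2)/1 = 29/1 = 29: (m_5, d_5) = (m_1, d_1) = (31, 29), so from here the quotients repeat a_1, ..., a_4; the period length is 4.
Hence the expansion of sqrt(990) is a_0 = 31 followed by the repeating block 2, 6, 2, 62 (period 4).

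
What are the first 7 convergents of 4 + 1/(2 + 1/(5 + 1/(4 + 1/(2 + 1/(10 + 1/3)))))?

4/1, 9/2, 49/11, 205/46, 459/103, 4795/1076, 14844/3331

Using the convergent recurrence p_i = a_i*p_{i-1} + p_{i-2}, q_i = a_i*q_{i-1} + q_{i-2} with p_{-2}=0, p_{-1}=1, q_{-2}=1, q_{-1}=0:
  i=0: a_0=4, p_0 = 4*1 + 0 = 4, q_0 = 4*0 + 1 = 1.
  i=1: a_1=2, p_1 = 2*4 + 1 = 9, q_1 = 2*1 + 0 = 2.
  i=2: a_2=5, p_2 = 5*9 + 4 = 49, q_2 = 5*2 + 1 = 11.
  i=3: a_3=4, p_3 = 4*49 + 9 = 205, q_3 = 4*11 + 2 = 46.
  i=4: a_4=2, p_4 = 2*205 + 49 = 459, q_4 = 2*46 + 11 = 103.
  i=5: a_5=10, p_5 = 10*459 + 205 = 4795, q_5 = 10*103 + 46 = 1076.
  i=6: a_6=3, p_6 = 3*4795 + 459 = 14844, q_6 = 3*1076 + 103 = 3331.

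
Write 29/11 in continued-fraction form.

[2; 1, 1, 1, 3]

Run the Euclidean algorithm on 29 and 11; the successive quotients are the partial quotients a_0, a_1, ... (each step inverts the fractional part left over by the previous one):
  29 = 2*11 + 7, so a_0 = 2.
  11 = 1*7 + 4, so a_1 = 1.
  7 = 1*4 + 3, so a_2 = 1.
  4 = 1*3 + 1, so a_3 = 1.
  3 = 3*1 + 0, so a_4 = 3.
The remainder reaches 0 after 5 divisions, so the expansion has 5 partial quotients, read off in order.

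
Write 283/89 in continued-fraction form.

[3; 5, 1, 1, 3, 2]

Run the Euclidean algorithm on 283 and 89; the successive quotients are the partial quotients a_0, a_1, ... (each step inverts the fractional part left over by the previous one):
  283 = 3*89 + 16, so a_0 = 3.
  89 = 5*16 + 9, so a_1 = 5.
  16 = 1*9 + 7, so a_2 = 1.
  9 = 1*7 + 2, so a_3 = 1.
  7 = 3*2 + 1, so a_4 = 3.
  2 = 2*1 + 0, so a_5 = 2.
The remainder reaches 0 after 6 divisions, so the expansion has 6 partial quotients, read off in order.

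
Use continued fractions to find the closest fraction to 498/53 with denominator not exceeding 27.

Expand x = 498/53 as a continued fraction with the Euclidean algorithm:
  498 = 9*53 + 21, so a_0 = 9.
  53 = 2*21 + 11, so a_1 = 2.
  21 = 1*11 + 10, so a_2 = 1.
  11 = 1*10 + 1, so a_3 = 1.
  10 = 10*1 + 0, so a_4 = 10.
so x = [9; 2, 1, 1, 10].
Convergents (p_i = a_i*p_{i-1} + p_{i-2}, q_i = a_i*q_{i-1} + q_{i-2} with p_{-2}=0, p_{-1}=1, q_{-2}=1, q_{-1}=0), until the denominator exceeds 27:
  i=0: a_0=9, p_0 = 9*1 + 0 = 9, q_0 = 9*0 + 1 = 1.
  i=1: a_1=2, p_1 = 2*9 + 1 = 19, q_1 = 2*1 + 0 = 2.
  i=2: a_2=1, p_2 = 1*19 + 9 = 28, q_2 = 1*2 + 1 = 3.
  i=3: a_3=1, p_3 = 1*28 + 19 = 47, q_3 = 1*3 + 2 = 5.
  i=4: a_4=10, p_4 = 10*47 + 28 = 498, q_4 = 10*5 + 3 = 53.
q_4 = 53 > 27, so the last convergent with denominator <= 27 is p_3/q_3 = 47/5.
The closest fraction with denominator <= 27 is either p_3/q_3 or the intermediate fraction (k*p_3 + p_2)/(k*q_3 + q_2) with the largest k >= 1 whose denominator stays <= 27; these approach x as k grows, and every other convergent or intermediate fraction in range is farther away.
Largest k: floor((27 - q_2)/q_3) = floor((27 - 3)/5) = 4.
That gives (4*47 + 28)/(4*5 + 3) = 216/23.
Compare the errors: |x - 47/5| = |498*5 - 47*53|/(53*5) = 1/265, and |x - 216/23| = |498*23 - 216*53|/(53*23) = 6/1219.
Cross-multiplying, 1*1219 = 1219 < 1590 = 6*265, so 1/265 is smaller: the convergent 47/5 is closer to x than 216/23.

47/5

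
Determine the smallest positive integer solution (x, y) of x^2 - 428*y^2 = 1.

(x, y) = (1850887, 89466)

First expand sqrt(428) as a continued fraction. With x_i = (sqrt(428) + m_i)/d_i and (m_0, d_0) = (0, 1): a_0 = floor(sqrt(428)) = 20, since 20^2 = 400 <= 428 < 441 = 21^2.
Iterate m_{i+1} = d_i*a_i - m_i, d_{i+1} = (428 - m_{i+1}^2)/d_i, a_{i+1} = floor((a_0 + m_{i+1})/d_{i+1}):
  m_1 = 1*20 - 0 = 20, d_1 = (428 - 20^2)/1 = 28/1 = 28, a_1 = floor((20 + 20)/28) = 1.
  m_2 = 28*1 - 20 = 8, d_2 = (428 - 8^2)/28 = 364/28 = 13, a_2 = floor((20 + 8)/13) = 2.
  m_3 = 13*2 - 8 = 18, d_3 = (428 - 18^2)/13 = 104/13 = 8, a_3 = floor((20 + 18)/8) = 4.
  m_4 = 8*4 - 18 = 14, d_4 = (428 - 14^2)/8 = 232/8 = 29, a_4 = floor((20 + 14)/29) = 1.
  m_5 = 29*1 - 14 = 15, d_5 = (428 - 15^2)/29 = 203/29 = 7, a_5 = floor((20 + 15)/7) = 5.
  m_6 = 7*5 - 15 = 20, d_6 = (428 - 20^2)/7 = 28/7 = 4, a_6 = floor((20 + 20)/4) = 10.
  m_7 = 4*10 - 20 = 20, d_7 = (428 - 20^2)/4 = 28/4 = 7, a_7 = floor((20 + 20)/7) = 5.
  m_8 = 7*5 - 20 = 15, d_8 = (428 - 15^2)/7 = 203/7 = 29, a_8 = floor((20 + 15)/29) = 1.
  m_9 = 29*1 - 15 = 14, d_9 = (428 - 14^2)/29 = 232/29 = 8, a_9 = floor((20 + 14)/8) = 4.
  m_10 = 8*4 - 14 = 18, d_10 = (428 - 18^2)/8 = 104/8 = 13, a_10 = floor((20 + 18)/13) = 2.
  m_11 = 13*2 - 18 = 8, d_11 = (428 - 8^2)/13 = 364/13 = 28, a_11 = floor((20 + 8)/28) = 1.
  m_12 = 28*1 - 8 = 20, d_12 = (428 - 20^2)/28 = 28/28 = 1, a_12 = floor((20 + 20)/1) = 40.
  m_13 = 1*40 - 20 = 20, d_13 = (428 - 20^2)/1 = 28/1 = 28: (m_13, d_13) = (m_1, d_1) = (20, 28), so from here the quotients repeat a_1, ..., a_12; the period length is 12.
So sqrt(428) = [20; (1, 2, 4, 1, 5, 10, 5, 1, 4, 2, 1, 40)] with period length k = 12.
k is even, so the fundamental solution of x^2 - 428y^2 = 1 is (p_{k-1}, q_{k-1}) = (p_11, q_11); compute convergents through index 11.
Convergents (p_i = a_i*p_{i-1} + p_{i-2}, q_i = a_i*q_{i-1} + q_{i-2} with p_{-2}=0, p_{-1}=1, q_{-2}=1, q_{-1}=0):
  i=0: a_0=20, p_0 = 20*1 + 0 = 20, q_0 = 20*0 + 1 = 1.
  i=1: a_1=1, p_1 = 1*20 + 1 = 21, q_1 = 1*1 + 0 = 1.
  i=2: a_2=2, p_2 = 2*21 + 20 = 62, q_2 = 2*1 + 1 = 3.
  i=3: a_3=4, p_3 = 4*62 + 21 = 269, q_3 = 4*3 + 1 = 13.
  i=4: a_4=1, p_4 = 1*269 + 62 = 331, q_4 = 1*13 + 3 = 16.
  i=5: a_5=5, p_5 = 5*331 + 269 = 1924, q_5 = 5*16 + 13 = 93.
  i=6: a_6=10, p_6 = 10*1924 + 331 = 19571, q_6 = 10*93 + 16 = 946.
  i=7: a_7=5, p_7 = 5*19571 + 1924 = 99779, q_7 = 5*946 + 93 = 4823.
  i=8: a_8=1, p_8 = 1*99779 + 19571 = 119350, q_8 = 1*4823 + 946 = 5769.
  i=9: a_9=4, p_9 = 4*119350 + 99779 = 577179, q_9 = 4*5769 + 4823 = 27899.
  i=10: a_10=2, p_10 = 2*577179 + 119350 = 1273708, q_10 = 2*27899 + 5769 = 61567.
  i=11: a_11=1, p_11 = 1*1273708 + 577179 = 1850887, q_11 = 1*61567 + 27899 = 89466.
Check: 1850887^2 - 428*89466^2 = 3425782686769 - 3425782686768 = 1, so (x, y) = (1850887, 89466) solves the equation, and by the theorem it is the least positive solution.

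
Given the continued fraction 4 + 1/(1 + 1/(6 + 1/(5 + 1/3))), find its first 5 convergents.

Using the convergent recurrence p_i = a_i*p_{i-1} + p_{i-2}, q_i = a_i*q_{i-1} + q_{i-2} with p_{-2}=0, p_{-1}=1, q_{-2}=1, q_{-1}=0:
  i=0: a_0=4, p_0 = 4*1 + 0 = 4, q_0 = 4*0 + 1 = 1.
  i=1: a_1=1, p_1 = 1*4 + 1 = 5, q_1 = 1*1 + 0 = 1.
  i=2: a_2=6, p_2 = 6*5 + 4 = 34, q_2 = 6*1 + 1 = 7.
  i=3: a_3=5, p_3 = 5*34 + 5 = 175, q_3 = 5*7 + 1 = 36.
  i=4: a_4=3, p_4 = 3*175 + 34 = 559, q_4 = 3*36 + 7 = 115.

4/1, 5/1, 34/7, 175/36, 559/115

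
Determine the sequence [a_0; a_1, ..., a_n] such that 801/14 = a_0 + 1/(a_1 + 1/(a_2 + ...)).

[57; 4, 1, 2]

Run the Euclidean algorithm on 801 and 14; the successive quotients are the partial quotients a_0, a_1, ... (each step inverts the fractional part left over by the previous one):
  801 = 57*14 + 3, so a_0 = 57.
  14 = 4*3 + 2, so a_1 = 4.
  3 = 1*2 + 1, so a_2 = 1.
  2 = 2*1 + 0, so a_3 = 2.
The remainder reaches 0 after 4 divisions, so the expansion has 4 partial quotients, read off in order.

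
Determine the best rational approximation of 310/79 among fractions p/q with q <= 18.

Expand x = 310/79 as a continued fraction with the Euclidean algorithm:
  310 = 3*79 + 73, so a_0 = 3.
  79 = 1*73 + 6, so a_1 = 1.
  73 = 12*6 + 1, so a_2 = 12.
  6 = 6*1 + 0, so a_3 = 6.
so x = [3; 1, 12, 6].
Convergents (p_i = a_i*p_{i-1} + p_{i-2}, q_i = a_i*q_{i-1} + q_{i-2} with p_{-2}=0, p_{-1}=1, q_{-2}=1, q_{-1}=0), until the denominator exceeds 18:
  i=0: a_0=3, p_0 = 3*1 + 0 = 3, q_0 = 3*0 + 1 = 1.
  i=1: a_1=1, p_1 = 1*3 + 1 = 4, q_1 = 1*1 + 0 = 1.
  i=2: a_2=12, p_2 = 12*4 + 3 = 51, q_2 = 12*1 + 1 = 13.
  i=3: a_3=6, p_3 = 6*51 + 4 = 310, q_3 = 6*13 + 1 = 79.
q_3 = 79 > 18, so the last convergent with denominator <= 18 is p_2/q_2 = 51/13.
The closest fraction with denominator <= 18 is either p_2/q_2 or the intermediate fraction (k*p_2 + p_1)/(k*q_2 + q_1) with the largest k >= 1 whose denominator stays <= 18; these approach x as k grows, and every other convergent or intermediate fraction in range is farther away.
Largest k: floor((18 - q_1)/q_2) = floor((18 - 1)/13) = 1.
That gives (1*51 + 4)/(1*13 + 1) = 55/14.
Compare the errors: |x - 51/13| = |310*13 - 51*79|/(79*13) = 1/1027, and |x - 55/14| = |310*14 - 55*79|/(79*14) = 5/1106.
Cross-multiplying, 1*1106 = 1106 < 5135 = 5*1027, so 1/1027 is smaller: the convergent 51/13 is closer to x than 55/14.

51/13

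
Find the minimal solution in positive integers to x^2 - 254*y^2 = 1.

(x, y) = (255, 16)

First expand sqrt(254) as a continued fraction. With x_i = (sqrt(254) + m_i)/d_i and (m_0, d_0) = (0, 1): a_0 = floor(sqrt(254)) = 15, since 15^2 = 225 <= 254 < 256 = 16^2.
Iterate m_{i+1} = d_i*a_i - m_i, d_{i+1} = (254 - m_{i+1}^2)/d_i, a_{i+1} = floor((a_0 + m_{i+1})/d_{i+1}):
  m_1 = 1*15 - 0 = 15, d_1 = (254 - 15^2)/1 = 29/1 = 29, a_1 = floor((15 + 15)/29) = 1.
  m_2 = 29*1 - 15 = 14, d_2 = (254 - 14^2)/29 = 58/29 = 2, a_2 = floor((15 + 14)/2) = 14.
  m_3 = 2*14 - 14 = 14, d_3 = (254 - 14^2)/2 = 58/2 = 29, a_3 = floor((15 + 14)/29) = 1.
  m_4 = 29*1 - 14 = 15, d_4 = (254 - 15^2)/29 = 29/29 = 1, a_4 = floor((15 + 15)/1) = 30.
  m_5 = 1*30 - 15 = 15, d_5 = (254 - 15^2)/1 = 29/1 = 29: (m_5, d_5) = (m_1, d_1) = (15, 29), so from here the quotients repeat a_1, ..., a_4; the period length is 4.
So sqrt(254) = [15; (1, 14, 1, 30)] with period length k = 4.
k is even, so the fundamental solution of x^2 - 254y^2 = 1 is (p_{k-1}, q_{k-1}) = (p_3, q_3); compute convergents through index 3.
Convergents (p_i = a_i*p_{i-1} + p_{i-2}, q_i = a_i*q_{i-1} + q_{i-2} with p_{-2}=0, p_{-1}=1, q_{-2}=1, q_{-1}=0):
  i=0: a_0=15, p_0 = 15*1 + 0 = 15, q_0 = 15*0 + 1 = 1.
  i=1: a_1=1, p_1 = 1*15 + 1 = 16, q_1 = 1*1 + 0 = 1.
  i=2: a_2=14, p_2 = 14*16 + 15 = 239, q_2 = 14*1 + 1 = 15.
  i=3: a_3=1, p_3 = 1*239 + 16 = 255, q_3 = 1*15 + 1 = 16.
Check: 255^2 - 254*16^2 = 65025 - 65024 = 1, so (x, y) = (255, 16) solves the equation, and by the theorem it is the least positive solution.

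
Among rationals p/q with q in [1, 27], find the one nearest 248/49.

81/16

Expand x = 248/49 as a continued fraction with the Euclidean algorithm:
  248 = 5*49 + 3, so a_0 = 5.
  49 = 16*3 + 1, so a_1 = 16.
  3 = 3*1 + 0, so a_2 = 3.
so x = [5; 16, 3].
Convergents (p_i = a_i*p_{i-1} + p_{i-2}, q_i = a_i*q_{i-1} + q_{i-2} with p_{-2}=0, p_{-1}=1, q_{-2}=1, q_{-1}=0), until the denominator exceeds 27:
  i=0: a_0=5, p_0 = 5*1 + 0 = 5, q_0 = 5*0 + 1 = 1.
  i=1: a_1=16, p_1 = 16*5 + 1 = 81, q_1 = 16*1 + 0 = 16.
  i=2: a_2=3, p_2 = 3*81 + 5 = 248, q_2 = 3*16 + 1 = 49.
q_2 = 49 > 27, so the last convergent with denominator <= 27 is p_1/q_1 = 81/16.
The closest fraction with denominator <= 27 is either p_1/q_1 or the intermediate fraction (k*p_1 + p_0)/(k*q_1 + q_0) with the largest k >= 1 whose denominator stays <= 27; these approach x as k grows, and every other convergent or intermediate fraction in range is farther away.
Largest k: floor((27 - q_0)/q_1) = floor((27 - 1)/16) = 1.
That gives (1*81 + 5)/(1*16 + 1) = 86/17.
Compare the errors: |x - 81/16| = |248*16 - 81*49|/(49*16) = 1/784, and |x - 86/17| = |248*17 - 86*49|/(49*17) = 2/833.
Cross-multiplying, 1*833 = 833 < 1568 = 2*784, so 1/784 is smaller: the convergent 81/16 is closer to x than 86/17.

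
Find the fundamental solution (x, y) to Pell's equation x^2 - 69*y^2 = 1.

(x, y) = (7775, 936)

First expand sqrt(69) as a continued fraction. With x_i = (sqrt(69) + m_i)/d_i and (m_0, d_0) = (0, 1): a_0 = floor(sqrt(69)) = 8, since 8^2 = 64 <= 69 < 81 = 9^2.
Iterate m_{i+1} = d_i*a_i - m_i, d_{i+1} = (69 - m_{i+1}^2)/d_i, a_{i+1} = floor((a_0 + m_{i+1})/d_{i+1}):
  m_1 = 1*8 - 0 = 8, d_1 = (69 - 8^2)/1 = 5/1 = 5, a_1 = floor((8 + 8)/5) = 3.
  m_2 = 5*3 - 8 = 7, d_2 = (69 - 7^2)/5 = 20/5 = 4, a_2 = floor((8 + 7)/4) = 3.
  m_3 = 4*3 - 7 = 5, d_3 = (69 - 5^2)/4 = 44/4 = 11, a_3 = floor((8 + 5)/11) = 1.
  m_4 = 11*1 - 5 = 6, d_4 = (69 - 6^2)/11 = 33/11 = 3, a_4 = floor((8 + 6)/3) = 4.
  m_5 = 3*4 - 6 = 6, d_5 = (69 - 6^2)/3 = 33/3 = 11, a_5 = floor((8 + 6)/11) = 1.
  m_6 = 11*1 - 6 = 5, d_6 = (69 - 5^2)/11 = 44/11 = 4, a_6 = floor((8 + 5)/4) = 3.
  m_7 = 4*3 - 5 = 7, d_7 = (69 - 7^2)/4 = 20/4 = 5, a_7 = floor((8 + 7)/5) = 3.
  m_8 = 5*3 - 7 = 8, d_8 = (69 - 8^2)/5 = 5/5 = 1, a_8 = floor((8 + 8)/1) = 16.
  m_9 = 1*16 - 8 = 8, d_9 = (69 - 8^2)/1 = 5/1 = 5: (m_9, d_9) = (m_1, d_1) = (8, 5), so from here the quotients repeat a_1, ..., a_8; the period length is 8.
So sqrt(69) = [8; (3, 3, 1, 4, 1, 3, 3, 16)] with period length k = 8.
k is even, so the fundamental solution of x^2 - 69y^2 = 1 is (p_{k-1}, q_{k-1}) = (p_7, q_7); compute convergents through index 7.
Convergents (p_i = a_i*p_{i-1} + p_{i-2}, q_i = a_i*q_{i-1} + q_{i-2} with p_{-2}=0, p_{-1}=1, q_{-2}=1, q_{-1}=0):
  i=0: a_0=8, p_0 = 8*1 + 0 = 8, q_0 = 8*0 + 1 = 1.
  i=1: a_1=3, p_1 = 3*8 + 1 = 25, q_1 = 3*1 + 0 = 3.
  i=2: a_2=3, p_2 = 3*25 + 8 = 83, q_2 = 3*3 + 1 = 10.
  i=3: a_3=1, p_3 = 1*83 + 25 = 108, q_3 = 1*10 + 3 = 13.
  i=4: a_4=4, p_4 = 4*108 + 83 = 515, q_4 = 4*13 + 10 = 62.
  i=5: a_5=1, p_5 = 1*515 + 108 = 623, q_5 = 1*62 + 13 = 75.
  i=6: a_6=3, p_6 = 3*623 + 515 = 2384, q_6 = 3*75 + 62 = 287.
  i=7: a_7=3, p_7 = 3*2384 + 623 = 7775, q_7 = 3*287 + 75 = 936.
Check: 7775^2 - 69*936^2 = 60450625 - 60450624 = 1, so (x, y) = (7775, 936) solves the equation, and by the theorem it is the least positive solution.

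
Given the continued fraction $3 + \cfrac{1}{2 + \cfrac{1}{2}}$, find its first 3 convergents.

3/1, 7/2, 17/5

Using the convergent recurrence p_i = a_i*p_{i-1} + p_{i-2}, q_i = a_i*q_{i-1} + q_{i-2} with p_{-2}=0, p_{-1}=1, q_{-2}=1, q_{-1}=0:
  i=0: a_0=3, p_0 = 3*1 + 0 = 3, q_0 = 3*0 + 1 = 1.
  i=1: a_1=2, p_1 = 2*3 + 1 = 7, q_1 = 2*1 + 0 = 2.
  i=2: a_2=2, p_2 = 2*7 + 3 = 17, q_2 = 2*2 + 1 = 5.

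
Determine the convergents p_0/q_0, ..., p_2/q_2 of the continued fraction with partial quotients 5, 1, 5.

Using the convergent recurrence p_i = a_i*p_{i-1} + p_{i-2}, q_i = a_i*q_{i-1} + q_{i-2} with p_{-2}=0, p_{-1}=1, q_{-2}=1, q_{-1}=0:
  i=0: a_0=5, p_0 = 5*1 + 0 = 5, q_0 = 5*0 + 1 = 1.
  i=1: a_1=1, p_1 = 1*5 + 1 = 6, q_1 = 1*1 + 0 = 1.
  i=2: a_2=5, p_2 = 5*6 + 5 = 35, q_2 = 5*1 + 1 = 6.

5/1, 6/1, 35/6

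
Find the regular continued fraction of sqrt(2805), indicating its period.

[52; (1, 25, 2, 25, 1, 104)]

Write x_i = (sqrt(2805) + m_i)/d_i with (m_0, d_0) = (0, 1). a_0 = floor(sqrt(2805)) = 52, since 52^2 = 2704 <= 2805 < 2809 = 53^2.
Iterate m_{i+1} = d_i*a_i - m_i, d_{i+1} = (2805 - m_{i+1}^2)/d_i, a_{i+1} = floor((a_0 + m_{i+1})/d_{i+1}):
  m_1 = 1*52 - 0 = 52, d_1 = (2805 - 52^2)/1 = 101/1 = 101, a_1 = floor((52 + 52)/101) = 1.
  m_2 = 101*1 - 52 = 49, d_2 = (2805 - 49^2)/101 = 404/101 = 4, a_2 = floor((52 + 49)/4) = 25.
  m_3 = 4*25 - 49 = 51, d_3 = (2805 - 51^2)/4 = 204/4 = 51, a_3 = floor((52 + 51)/51) = 2.
  m_4 = 51*2 - 51 = 51, d_4 = (2805 - 51^2)/51 = 204/51 = 4, a_4 = floor((52 + 51)/4) = 25.
  m_5 = 4*25 - 51 = 49, d_5 = (2805 - 49^2)/4 = 404/4 = 101, a_5 = floor((52 + 49)/101) = 1.
  m_6 = 101*1 - 49 = 52, d_6 = (2805 - 52^2)/101 = 101/101 = 1, a_6 = floor((52 + 52)/1) = 104.
  m_7 = 1*104 - 52 = 52, d_7 = (2805 - 52^2)/1 = 101/1 = 101: (m_7, d_7) = (m_1, d_1) = (52, 101), so from here the quotients repeat a_1, ..., a_6; the period length is 6.
Hence the expansion of sqrt(2805) is a_0 = 52 followed by the repeating block 1, 25, 2, 25, 1, 104 (period 6).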